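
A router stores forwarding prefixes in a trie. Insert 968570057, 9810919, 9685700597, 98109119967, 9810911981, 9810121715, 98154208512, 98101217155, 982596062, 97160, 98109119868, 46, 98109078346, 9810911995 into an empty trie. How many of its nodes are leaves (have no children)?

13

A leaf is a node with no children — equivalently, the end of a word that is not a proper prefix of any other stored word.
Those words: "46", "968570057", "9685700597", "97160", "98101217155", "98109078346", "9810911981", "98109119868", "9810911995", "98109119967", "9810919", "98154208512", "982596062"
Leaf count: 13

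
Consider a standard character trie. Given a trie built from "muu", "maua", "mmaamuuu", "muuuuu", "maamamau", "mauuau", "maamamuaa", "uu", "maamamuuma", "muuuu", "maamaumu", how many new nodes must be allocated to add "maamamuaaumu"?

3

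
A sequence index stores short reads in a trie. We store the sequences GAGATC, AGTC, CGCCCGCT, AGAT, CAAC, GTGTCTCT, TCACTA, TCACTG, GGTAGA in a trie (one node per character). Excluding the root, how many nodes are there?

Insert word by word; a character creates a node only if that edge doesn't already exist:
  "GAGATC" → 6 new (G, A, G, A, T, C)
  "AGTC" → 4 new (A, G, T, C)
  "CGCCCGCT" → 8 new (C, G, C, C, C, G, C, T)
  "AGAT" → prefix "AG" already present; 2 new (A, T)
  "CAAC" → prefix "C" already present; 3 new (A, A, C)
  "GTGTCTCT" → prefix "G" already present; 7 new (T, G, T, C, T, C, T)
  "TCACTA" → 6 new (T, C, A, C, T, A)
  "TCACTG" → prefix "TCACT" already present; 1 new (G)
  "GGTAGA" → prefix "G" already present; 5 new (G, T, A, G, A)
Total nodes = 6 + 4 + 8 + 2 + 3 + 7 + 6 + 1 + 5 = 42

42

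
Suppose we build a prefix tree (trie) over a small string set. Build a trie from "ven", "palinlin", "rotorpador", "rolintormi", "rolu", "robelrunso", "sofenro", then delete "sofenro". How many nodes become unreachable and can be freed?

7

A node on "sofenro"'s path can go only if nothing else ends at it or branches off below it.
No other word shares any prefix with "sofenro", so all 7 of its nodes go.
Nodes removed: 7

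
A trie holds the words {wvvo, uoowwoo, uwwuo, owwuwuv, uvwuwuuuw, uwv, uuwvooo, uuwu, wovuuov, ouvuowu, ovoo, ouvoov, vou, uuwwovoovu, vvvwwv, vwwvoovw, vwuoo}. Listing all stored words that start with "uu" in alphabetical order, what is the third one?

Filter for "uu…" and sort: "uuwu", "uuwvooo", "uuwwovoovu"
The 3rd is uuwwovoovu.

uuwwovoovu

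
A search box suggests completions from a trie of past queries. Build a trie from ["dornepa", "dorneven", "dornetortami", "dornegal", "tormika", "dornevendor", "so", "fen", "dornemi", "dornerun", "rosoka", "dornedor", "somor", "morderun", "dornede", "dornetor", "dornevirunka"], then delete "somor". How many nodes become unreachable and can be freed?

A node on "somor"'s path can go only if nothing else ends at it or branches off below it.
The suffix "mor" (3 nodes) is used only by "somor"; "so" is itself a stored word, so pruning stops there.
Nodes removed: 3

3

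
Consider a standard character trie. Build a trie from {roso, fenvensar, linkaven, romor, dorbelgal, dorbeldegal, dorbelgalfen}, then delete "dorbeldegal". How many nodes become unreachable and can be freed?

5

After clearing the end-marker at "dorbeldegal", prune upward until reaching a node still needed by another word.
The suffix "degal" (5 nodes) is used only by "dorbeldegal"; the node for "dorbel" still has the child "g", so pruning stops there.
Nodes removed: 5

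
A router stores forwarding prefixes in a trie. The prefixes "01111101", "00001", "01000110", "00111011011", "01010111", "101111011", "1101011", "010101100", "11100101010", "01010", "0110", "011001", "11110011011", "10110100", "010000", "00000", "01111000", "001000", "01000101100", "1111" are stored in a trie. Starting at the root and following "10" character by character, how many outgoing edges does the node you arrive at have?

The children of the "10" node are the distinct next characters among strings starting with "10".
Characters that immediately follow "10" among the stored strings: {1}.
That node has 1 child edge.

1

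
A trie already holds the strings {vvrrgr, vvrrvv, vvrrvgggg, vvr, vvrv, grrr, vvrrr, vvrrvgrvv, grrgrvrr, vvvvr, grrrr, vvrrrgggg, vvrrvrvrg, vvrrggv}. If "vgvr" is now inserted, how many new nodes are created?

3

"v" is already a path in the trie; the remaining "gvr" must be added.
So 4 − 1 = 3 new nodes.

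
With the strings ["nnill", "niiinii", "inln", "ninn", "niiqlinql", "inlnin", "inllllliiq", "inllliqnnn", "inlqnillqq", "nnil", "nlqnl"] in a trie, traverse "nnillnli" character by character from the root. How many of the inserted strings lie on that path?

2

Check each prefix of "nnillnli" against the stored set — each match is an end-marker on the path.
Prefixes of the query that are stored words: "nnil", "nnill"
Count: 2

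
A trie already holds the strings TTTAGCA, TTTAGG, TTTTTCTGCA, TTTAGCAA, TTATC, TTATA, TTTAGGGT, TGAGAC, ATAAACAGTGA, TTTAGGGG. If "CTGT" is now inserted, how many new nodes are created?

No existing word starts with "C", so every character of "CTGT" needs a new node.
4 − 0 = 4 new nodes.

4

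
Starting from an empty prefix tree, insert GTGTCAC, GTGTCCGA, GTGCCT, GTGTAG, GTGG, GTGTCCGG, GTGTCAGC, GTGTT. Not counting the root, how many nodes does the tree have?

20

Insert word by word; a character creates a node only if that edge doesn't already exist:
  "GTGTCAC" → 7 new (G, T, G, T, C, A, C)
  "GTGTCCGA" → prefix "GTGTC" already present; 3 new (C, G, A)
  "GTGCCT" → prefix "GTG" already present; 3 new (C, C, T)
  "GTGTAG" → prefix "GTGT" already present; 2 new (A, G)
  "GTGG" → prefix "GTG" already present; 1 new (G)
  "GTGTCCGG" → prefix "GTGTCCG" already present; 1 new (G)
  "GTGTCAGC" → prefix "GTGTCA" already present; 2 new (G, C)
  "GTGTT" → prefix "GTGT" already present; 1 new (T)
Total nodes = 7 + 3 + 3 + 2 + 1 + 1 + 2 + 1 = 20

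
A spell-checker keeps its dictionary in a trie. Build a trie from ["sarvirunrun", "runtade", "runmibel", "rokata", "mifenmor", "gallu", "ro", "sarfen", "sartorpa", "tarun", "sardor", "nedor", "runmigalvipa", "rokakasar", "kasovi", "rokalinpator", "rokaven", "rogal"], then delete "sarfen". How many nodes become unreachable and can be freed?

3

After clearing the end-marker at "sarfen", prune upward until reaching a node still needed by another word.
The suffix "fen" (3 nodes) is used only by "sarfen"; the node for "sar" still has the child "v", so pruning stops there.
Nodes removed: 3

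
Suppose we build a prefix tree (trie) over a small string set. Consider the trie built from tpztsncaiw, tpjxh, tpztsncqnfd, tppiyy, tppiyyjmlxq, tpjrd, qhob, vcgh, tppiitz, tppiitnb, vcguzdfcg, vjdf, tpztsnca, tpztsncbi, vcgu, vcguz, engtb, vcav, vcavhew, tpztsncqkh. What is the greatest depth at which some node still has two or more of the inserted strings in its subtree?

Equivalently: take the maximum, over all pairs, of their longest common prefix length.
"tpztsnca" and "tpztsncaiw" agree on "tpztsnca" (8 characters) before diverging; nothing deeper is shared.
Longest shared-prefix length: 8

8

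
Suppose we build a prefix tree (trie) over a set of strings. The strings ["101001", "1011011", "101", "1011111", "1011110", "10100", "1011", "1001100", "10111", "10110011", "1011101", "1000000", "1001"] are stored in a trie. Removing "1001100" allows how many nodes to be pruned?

A node on "1001100"'s path can go only if nothing else ends at it or branches off below it.
The suffix "100" (3 nodes) is used only by "1001100"; "1001" is itself a stored word, so pruning stops there.
Nodes removed: 3

3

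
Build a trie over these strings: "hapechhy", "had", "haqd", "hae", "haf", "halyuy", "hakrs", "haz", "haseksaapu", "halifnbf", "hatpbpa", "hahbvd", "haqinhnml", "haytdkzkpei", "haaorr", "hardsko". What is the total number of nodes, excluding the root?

Insert word by word; a character creates a node only if that edge doesn't already exist:
  "hapechhy" → 8 new (h, a, p, e, c, h, h, y)
  "had" → prefix "ha" already present; 1 new (d)
  "haqd" → prefix "ha" already present; 2 new (q, d)
  "hae" → prefix "ha" already present; 1 new (e)
  "haf" → prefix "ha" already present; 1 new (f)
  "halyuy" → prefix "ha" already present; 4 new (l, y, u, y)
  "hakrs" → prefix "ha" already present; 3 new (k, r, s)
  "haz" → prefix "ha" already present; 1 new (z)
  "haseksaapu" → prefix "ha" already present; 8 new (s, e, k, s, a, a, p, u)
  "halifnbf" → prefix "hal" already present; 5 new (i, f, n, b, f)
  "hatpbpa" → prefix "ha" already present; 5 new (t, p, b, p, a)
  "hahbvd" → prefix "ha" already present; 4 new (h, b, v, d)
  "haqinhnml" → prefix "haq" already present; 6 new (i, n, h, n, m, l)
  "haytdkzkpei" → prefix "ha" already present; 9 new (y, t, d, k, z, k, p, e, i)
  "haaorr" → prefix "ha" already present; 4 new (a, o, r, r)
  "hardsko" → prefix "ha" already present; 5 new (r, d, s, k, o)
Total nodes = 8 + 1 + 2 + 1 + 1 + 4 + 3 + 1 + 8 + 5 + 5 + 4 + 6 + 9 + 4 + 5 = 67

67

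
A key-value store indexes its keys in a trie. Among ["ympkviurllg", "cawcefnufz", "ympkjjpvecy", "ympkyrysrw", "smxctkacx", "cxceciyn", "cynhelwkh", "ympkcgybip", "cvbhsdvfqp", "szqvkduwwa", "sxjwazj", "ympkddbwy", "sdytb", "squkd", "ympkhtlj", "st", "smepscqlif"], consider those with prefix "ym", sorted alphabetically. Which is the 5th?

ympkviurllg

Filter for "ym…" and sort: "ympkcgybip", "ympkddbwy", "ympkhtlj", "ympkjjpvecy", "ympkviurllg", "ympkyrysrw"
The 5th is ympkviurllg.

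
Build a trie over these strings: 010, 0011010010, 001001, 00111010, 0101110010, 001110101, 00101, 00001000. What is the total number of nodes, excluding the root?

34

Count nodes per top-level branch (shared prefixes stored once):
  '0'-branch (00001000, 001001, 00101, 0011010010, 00111010, 001110101, 010, 0101110010): 34 nodes
Sum: 34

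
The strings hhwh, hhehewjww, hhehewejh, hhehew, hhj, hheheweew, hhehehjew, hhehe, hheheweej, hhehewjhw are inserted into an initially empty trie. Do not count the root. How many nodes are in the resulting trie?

Trace insertions, counting only characters that open a new branch:
  "hhwh" → 4 new (h, h, w, h)
  "hhehewjww" → prefix "hh" already present; 7 new (e, h, e, w, j, w, w)
  "hhehewejh" → prefix "hhehew" already present; 3 new (e, j, h)
  "hhehew" → prefix "hhehew" already present; 0 new (none)
  "hhj" → prefix "hh" already present; 1 new (j)
  "hheheweew" → prefix "hhehewe" already present; 2 new (e, w)
  "hhehehjew" → prefix "hhehe" already present; 4 new (h, j, e, w)
  "hhehe" → prefix "hhehe" already present; 0 new (none)
  "hheheweej" → prefix "hhehewee" already present; 1 new (j)
  "hhehewjhw" → prefix "hhehewj" already present; 2 new (h, w)
Total nodes = 4 + 7 + 3 + 0 + 1 + 2 + 4 + 0 + 1 + 2 = 24

24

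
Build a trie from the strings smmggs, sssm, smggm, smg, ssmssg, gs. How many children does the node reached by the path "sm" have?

2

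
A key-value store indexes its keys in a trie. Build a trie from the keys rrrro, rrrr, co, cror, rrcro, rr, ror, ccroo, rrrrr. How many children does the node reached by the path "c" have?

3

Follow the path "c" to its node, then look at its outgoing edges.
Distinct next characters after "c": c, o, r.
That node has 3 child edges.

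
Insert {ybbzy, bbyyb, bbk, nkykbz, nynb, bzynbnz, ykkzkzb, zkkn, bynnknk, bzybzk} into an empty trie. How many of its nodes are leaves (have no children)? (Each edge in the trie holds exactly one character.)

A leaf is a node with no children — equivalently, the end of a word that is not a proper prefix of any other stored word.
Those words: "bbk", "bbyyb", "bynnknk", "bzybzk", "bzynbnz", "nkykbz", "nynb", "ybbzy", "ykkzkzb", "zkkn"
Leaf count: 10

10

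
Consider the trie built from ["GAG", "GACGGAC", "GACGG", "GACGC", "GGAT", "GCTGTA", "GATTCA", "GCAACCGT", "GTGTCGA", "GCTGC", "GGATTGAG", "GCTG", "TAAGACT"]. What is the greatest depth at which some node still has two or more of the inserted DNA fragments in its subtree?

Look for the deepest trie node that still has at least two words in its subtree.
"GACGG" and "GACGGAC" agree on "GACGG" (5 characters) before diverging; nothing deeper is shared.
Longest shared-prefix length: 5

5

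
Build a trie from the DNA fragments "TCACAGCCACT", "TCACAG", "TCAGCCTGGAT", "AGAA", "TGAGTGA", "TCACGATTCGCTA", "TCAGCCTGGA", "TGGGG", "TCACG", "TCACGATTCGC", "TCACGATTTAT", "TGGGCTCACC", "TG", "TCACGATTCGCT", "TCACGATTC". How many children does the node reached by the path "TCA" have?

2

Walk "TCA" from the root, arriving at one node.
Characters that immediately follow "TCA" among the stored strings: {C, G}.
That node has 2 child edges.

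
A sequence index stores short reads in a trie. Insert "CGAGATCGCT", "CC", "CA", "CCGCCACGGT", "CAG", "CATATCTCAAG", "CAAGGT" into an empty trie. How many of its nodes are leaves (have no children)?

A leaf is a node with no children — equivalently, the end of a word that is not a proper prefix of any other stored word.
Those words: "CAAGGT", "CAG", "CATATCTCAAG", "CCGCCACGGT", "CGAGATCGCT"
Leaf count: 5

5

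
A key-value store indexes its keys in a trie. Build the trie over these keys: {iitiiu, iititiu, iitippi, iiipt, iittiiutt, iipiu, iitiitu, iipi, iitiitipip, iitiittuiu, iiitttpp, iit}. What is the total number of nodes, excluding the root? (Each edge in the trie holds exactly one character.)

Trie structure (* marks end of a word):
(root)
└─ i
   └─ i
      ├─ i
      │  ├─ p
      │  │  └─ t *
      │  └─ t
      │     └─ t
      │        └─ t
      │           └─ p
      │              └─ p *
      ├─ p
      │  └─ i *
      │     └─ u *
      └─ t *
         ├─ i
         │  ├─ i
         │  │  ├─ t
         │  │  │  ├─ i
         │  │  │  │  └─ p
         │  │  │  │     └─ i
         │  │  │  │        └─ p *
         │  │  │  ├─ t
         │  │  │  │  └─ u
         │  │  │  │     └─ i
         │  │  │  │        └─ u *
         │  │  │  └─ u *
         │  │  └─ u *
         │  ├─ p
         │  │  └─ p
         │  │     └─ i *
         │  └─ t
         │     └─ i
         │        └─ u *
         └─ t
            └─ i
               └─ i
                  └─ u
                     └─ t
                        └─ t *
Counting every labelled node above: 39.

39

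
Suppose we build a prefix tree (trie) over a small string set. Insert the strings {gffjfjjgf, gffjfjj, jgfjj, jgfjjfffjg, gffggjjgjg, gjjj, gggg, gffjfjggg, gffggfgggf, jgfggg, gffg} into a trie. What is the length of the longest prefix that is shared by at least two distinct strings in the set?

7

Equivalently: take the maximum, over all pairs, of their longest common prefix length.
e.g. "gffjfjj" and "gffjfjjgf" share the prefix "gffjfjj" of length 7; no pair shares a longer one.
Longest shared-prefix length: 7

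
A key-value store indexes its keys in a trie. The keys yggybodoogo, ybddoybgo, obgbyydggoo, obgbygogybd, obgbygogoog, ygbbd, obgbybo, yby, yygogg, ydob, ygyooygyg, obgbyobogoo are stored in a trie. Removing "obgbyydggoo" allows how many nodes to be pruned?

6

A node on "obgbyydggoo"'s path can go only if nothing else ends at it or branches off below it.
The suffix "ydggoo" (6 nodes) is used only by "obgbyydggoo"; the node for "obgby" still has the child "g", so pruning stops there.
Nodes removed: 6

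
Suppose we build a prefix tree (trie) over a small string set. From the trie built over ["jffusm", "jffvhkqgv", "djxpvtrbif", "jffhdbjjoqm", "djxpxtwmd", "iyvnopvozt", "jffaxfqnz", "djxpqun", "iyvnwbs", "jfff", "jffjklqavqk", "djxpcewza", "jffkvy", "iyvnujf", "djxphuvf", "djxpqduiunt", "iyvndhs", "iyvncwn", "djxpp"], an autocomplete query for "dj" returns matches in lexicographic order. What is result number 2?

djxphuvf

Filter for "dj…" and sort: "djxpcewza", "djxphuvf", "djxpp", "djxpqduiunt", "djxpqun", "djxpvtrbif", "djxpxtwmd"
Position 2: djxphuvf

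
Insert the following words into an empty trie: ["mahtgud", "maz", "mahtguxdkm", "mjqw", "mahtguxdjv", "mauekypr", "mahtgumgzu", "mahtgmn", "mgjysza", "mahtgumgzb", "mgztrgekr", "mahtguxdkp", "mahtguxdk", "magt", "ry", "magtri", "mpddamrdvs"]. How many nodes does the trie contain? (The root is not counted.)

59

Insert word by word; a character creates a node only if that edge doesn't already exist:
  "mahtgud" → 7 new (m, a, h, t, g, u, d)
  "maz" → prefix "ma" already present; 1 new (z)
  "mahtguxdkm" → prefix "mahtgu" already present; 4 new (x, d, k, m)
  "mjqw" → prefix "m" already present; 3 new (j, q, w)
  "mahtguxdjv" → prefix "mahtguxd" already present; 2 new (j, v)
  "mauekypr" → prefix "ma" already present; 6 new (u, e, k, y, p, r)
  "mahtgumgzu" → prefix "mahtgu" already present; 4 new (m, g, z, u)
  "mahtgmn" → prefix "mahtg" already present; 2 new (m, n)
  "mgjysza" → prefix "m" already present; 6 new (g, j, y, s, z, a)
  "mahtgumgzb" → prefix "mahtgumgz" already present; 1 new (b)
  "mgztrgekr" → prefix "mg" already present; 7 new (z, t, r, g, e, k, r)
  "mahtguxdkp" → prefix "mahtguxdk" already present; 1 new (p)
  "mahtguxdk" → prefix "mahtguxdk" already present; 0 new (none)
  "magt" → prefix "ma" already present; 2 new (g, t)
  "ry" → 2 new (r, y)
  "magtri" → prefix "magt" already present; 2 new (r, i)
  "mpddamrdvs" → prefix "m" already present; 9 new (p, d, d, a, m, r, d, v, s)
Total nodes = 7 + 1 + 4 + 3 + 2 + 6 + 4 + 2 + 6 + 1 + 7 + 1 + 0 + 2 + 2 + 2 + 9 = 59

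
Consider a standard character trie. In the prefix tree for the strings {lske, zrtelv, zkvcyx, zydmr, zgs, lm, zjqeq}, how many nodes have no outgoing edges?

A leaf is a node with no children — equivalently, the end of a word that is not a proper prefix of any other stored word.
Those words: "lm", "lske", "zgs", "zjqeq", "zkvcyx", "zrtelv", "zydmr"
Leaf count: 7

7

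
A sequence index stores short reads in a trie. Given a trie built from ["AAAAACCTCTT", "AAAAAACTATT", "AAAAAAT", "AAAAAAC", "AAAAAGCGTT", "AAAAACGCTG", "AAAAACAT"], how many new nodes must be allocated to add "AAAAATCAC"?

4

Walking "AAAAATCAC" from the root, the first 5 characters ("AAAAA") follow existing edges; "T" is the first miss.
Each of the 4 remaining characters creates one node.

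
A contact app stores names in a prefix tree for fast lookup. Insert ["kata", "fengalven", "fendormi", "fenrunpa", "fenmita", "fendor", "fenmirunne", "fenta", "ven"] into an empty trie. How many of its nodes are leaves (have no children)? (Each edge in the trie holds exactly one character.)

8

Leaves are exactly the stored words that no other stored word extends.
Those words: "fendormi", "fengalven", "fenmirunne", "fenmita", "fenrunpa", "fenta", "kata", "ven"
Leaf count: 8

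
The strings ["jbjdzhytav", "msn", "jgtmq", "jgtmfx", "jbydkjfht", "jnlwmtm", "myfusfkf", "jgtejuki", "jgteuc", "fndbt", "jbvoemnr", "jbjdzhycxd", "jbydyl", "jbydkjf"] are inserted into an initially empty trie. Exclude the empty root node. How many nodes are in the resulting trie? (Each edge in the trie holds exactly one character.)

Insert word by word; a character creates a node only if that edge doesn't already exist:
  "jbjdzhytav" → 10 new (j, b, j, d, z, h, y, t, a, v)
  "msn" → 3 new (m, s, n)
  "jgtmq" → prefix "j" already present; 4 new (g, t, m, q)
  "jgtmfx" → prefix "jgtm" already present; 2 new (f, x)
  "jbydkjfht" → prefix "jb" already present; 7 new (y, d, k, j, f, h, t)
  "jnlwmtm" → prefix "j" already present; 6 new (n, l, w, m, t, m)
  "myfusfkf" → prefix "m" already present; 7 new (y, f, u, s, f, k, f)
  "jgtejuki" → prefix "jgt" already present; 5 new (e, j, u, k, i)
  "jgteuc" → prefix "jgte" already present; 2 new (u, c)
  "fndbt" → 5 new (f, n, d, b, t)
  "jbvoemnr" → prefix "jb" already present; 6 new (v, o, e, m, n, r)
  "jbjdzhycxd" → prefix "jbjdzhy" already present; 3 new (c, x, d)
  "jbydyl" → prefix "jbyd" already present; 2 new (y, l)
  "jbydkjf" → prefix "jbydkjf" already present; 0 new (none)
Total nodes = 10 + 3 + 4 + 2 + 7 + 6 + 7 + 5 + 2 + 5 + 6 + 3 + 2 + 0 = 62

62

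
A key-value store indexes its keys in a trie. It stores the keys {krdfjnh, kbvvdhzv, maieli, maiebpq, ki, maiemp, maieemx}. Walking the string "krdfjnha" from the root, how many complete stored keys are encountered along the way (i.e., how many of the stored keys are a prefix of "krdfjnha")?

1

Traverse "krdfjnha" character by character; count nodes along the way that are marked as word ends.
Prefixes of the query that are stored words: "krdfjnh"
Count: 1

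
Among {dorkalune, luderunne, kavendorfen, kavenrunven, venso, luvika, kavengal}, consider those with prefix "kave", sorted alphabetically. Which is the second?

kavengal

Filter for "kave…" and sort: "kavendorfen", "kavengal", "kavenrunven"
The 2nd is kavengal.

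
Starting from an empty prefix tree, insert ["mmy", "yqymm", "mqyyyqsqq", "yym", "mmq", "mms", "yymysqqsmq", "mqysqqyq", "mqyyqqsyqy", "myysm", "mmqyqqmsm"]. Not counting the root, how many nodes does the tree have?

Trace insertions, counting only characters that open a new branch:
  "mmy" → 3 new (m, m, y)
  "yqymm" → 5 new (y, q, y, m, m)
  "mqyyyqsqq" → prefix "m" already present; 8 new (q, y, y, y, q, s, q, q)
  "yym" → prefix "y" already present; 2 new (y, m)
  "mmq" → prefix "mm" already present; 1 new (q)
  "mms" → prefix "mm" already present; 1 new (s)
  "yymysqqsmq" → prefix "yym" already present; 7 new (y, s, q, q, s, m, q)
  "mqysqqyq" → prefix "mqy" already present; 5 new (s, q, q, y, q)
  "mqyyqqsyqy" → prefix "mqyy" already present; 6 new (q, q, s, y, q, y)
  "myysm" → prefix "m" already present; 4 new (y, y, s, m)
  "mmqyqqmsm" → prefix "mmq" already present; 6 new (y, q, q, m, s, m)
Total nodes = 3 + 5 + 8 + 2 + 1 + 1 + 7 + 5 + 6 + 4 + 6 = 48

48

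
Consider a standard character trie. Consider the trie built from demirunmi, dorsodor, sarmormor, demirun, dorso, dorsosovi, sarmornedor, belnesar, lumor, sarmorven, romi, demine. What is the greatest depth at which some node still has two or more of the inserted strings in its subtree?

Equivalently: take the maximum, over all pairs, of their longest common prefix length.
"demirun" and "demirunmi" agree on "demirun" (7 characters) before diverging; nothing deeper is shared.
Longest shared-prefix length: 7

7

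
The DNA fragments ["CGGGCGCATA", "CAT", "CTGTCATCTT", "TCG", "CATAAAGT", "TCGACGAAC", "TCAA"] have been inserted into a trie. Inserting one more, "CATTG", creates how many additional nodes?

2

The longest prefix of "CATTG" already in the trie is "CAT" (length 3).
New nodes needed: |"CATTG"| − 3 = 5 − 3 = 2.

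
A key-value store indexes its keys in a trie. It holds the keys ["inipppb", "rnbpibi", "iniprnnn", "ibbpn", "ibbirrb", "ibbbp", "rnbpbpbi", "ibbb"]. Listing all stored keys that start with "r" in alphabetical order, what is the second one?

rnbpibi

DFS of the "r" subtree visits, in order: "rnbpbpbi", "rnbpibi"
Position 2: rnbpibi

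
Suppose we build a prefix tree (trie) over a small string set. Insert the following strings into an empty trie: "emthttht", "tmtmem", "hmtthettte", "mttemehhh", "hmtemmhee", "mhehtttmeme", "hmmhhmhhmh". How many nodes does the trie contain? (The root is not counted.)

57

Count nodes per top-level branch (shared prefixes stored once):
  'e'-branch (emthttht): 8 nodes
  'h'-branch (hmmhhmhhmh, hmtemmhee, hmtthettte): 24 nodes
  'm'-branch (mhehtttmeme, mttemehhh): 19 nodes
  't'-branch (tmtmem): 6 nodes
Sum: 57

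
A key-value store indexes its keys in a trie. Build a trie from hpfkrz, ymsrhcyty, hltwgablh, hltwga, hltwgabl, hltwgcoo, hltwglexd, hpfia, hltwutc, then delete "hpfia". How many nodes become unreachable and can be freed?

2

Walk "hpfia" from the leaf back toward the root, removing each node that no remaining word uses.
The suffix "ia" (2 nodes) is used only by "hpfia"; the node for "hpf" still has the child "k", so pruning stops there.
Nodes removed: 2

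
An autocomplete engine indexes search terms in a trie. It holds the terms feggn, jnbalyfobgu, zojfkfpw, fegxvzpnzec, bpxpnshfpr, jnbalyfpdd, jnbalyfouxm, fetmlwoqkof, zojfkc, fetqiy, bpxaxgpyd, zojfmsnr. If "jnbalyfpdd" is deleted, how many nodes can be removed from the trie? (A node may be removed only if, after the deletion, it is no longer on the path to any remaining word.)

3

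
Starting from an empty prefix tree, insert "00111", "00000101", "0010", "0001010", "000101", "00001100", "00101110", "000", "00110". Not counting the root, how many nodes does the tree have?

Trace insertions, counting only characters that open a new branch:
  "00111" → 5 new (0, 0, 1, 1, 1)
  "00000101" → prefix "00" already present; 6 new (0, 0, 0, 1, 0, 1)
  "0010" → prefix "001" already present; 1 new (0)
  "0001010" → prefix "000" already present; 4 new (1, 0, 1, 0)
  "000101" → prefix "000101" already present; 0 new (none)
  "00001100" → prefix "0000" already present; 4 new (1, 1, 0, 0)
  "00101110" → prefix "0010" already present; 4 new (1, 1, 1, 0)
  "000" → prefix "000" already present; 0 new (none)
  "00110" → prefix "0011" already present; 1 new (0)
Total nodes = 5 + 6 + 1 + 4 + 0 + 4 + 4 + 0 + 1 = 25

25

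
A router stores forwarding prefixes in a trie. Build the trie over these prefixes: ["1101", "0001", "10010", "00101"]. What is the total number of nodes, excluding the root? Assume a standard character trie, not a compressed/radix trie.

15

Trace insertions, counting only characters that open a new branch:
  "1101" → 4 new (1, 1, 0, 1)
  "0001" → 4 new (0, 0, 0, 1)
  "10010" → prefix "1" already present; 4 new (0, 0, 1, 0)
  "00101" → prefix "00" already present; 3 new (1, 0, 1)
Total nodes = 4 + 4 + 4 + 3 = 15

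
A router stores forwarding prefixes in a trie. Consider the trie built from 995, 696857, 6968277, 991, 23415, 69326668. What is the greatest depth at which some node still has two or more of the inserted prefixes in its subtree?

4

The deepest shared node is where two words last agree before diverging.
e.g. "6968277" and "696857" share the prefix "6968" of length 4; no pair shares a longer one.
Longest shared-prefix length: 4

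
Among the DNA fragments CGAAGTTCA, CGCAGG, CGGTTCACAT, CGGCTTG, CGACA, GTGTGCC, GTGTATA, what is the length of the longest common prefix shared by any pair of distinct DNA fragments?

4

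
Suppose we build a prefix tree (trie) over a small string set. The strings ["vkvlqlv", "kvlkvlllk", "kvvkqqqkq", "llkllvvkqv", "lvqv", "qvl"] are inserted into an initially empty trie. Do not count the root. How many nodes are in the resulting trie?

Trie structure (* marks end of a word):
(root)
├─ k
│  └─ v
│     ├─ l
│     │  └─ k
│     │     └─ v
│     │        └─ l
│     │           └─ l
│     │              └─ l
│     │                 └─ k *
│     └─ v
│        └─ k
│           └─ q
│              └─ q
│                 └─ q
│                    └─ k
│                       └─ q *
├─ l
│  ├─ l
│  │  └─ k
│  │     └─ l
│  │        └─ l
│  │           └─ v
│  │              └─ v
│  │                 └─ k
│  │                    └─ q
│  │                       └─ v *
│  └─ v
│     └─ q
│        └─ v *
├─ q
│  └─ v
│     └─ l *
└─ v
   └─ k
      └─ v
         └─ l
            └─ q
               └─ l
                  └─ v *
Counting every labelled node above: 39.

39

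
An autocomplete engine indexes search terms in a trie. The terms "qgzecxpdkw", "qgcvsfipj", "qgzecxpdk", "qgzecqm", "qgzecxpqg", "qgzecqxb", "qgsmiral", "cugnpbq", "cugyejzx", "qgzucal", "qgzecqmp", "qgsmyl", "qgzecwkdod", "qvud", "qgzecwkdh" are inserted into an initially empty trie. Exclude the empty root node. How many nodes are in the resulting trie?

57

For each word, the new-node count is its length minus the longest prefix already in the trie:
  "qgzecxpdkw" → 10 new (q, g, z, e, c, x, p, d, k, w)
  "qgcvsfipj" → prefix "qg" already present; 7 new (c, v, s, f, i, p, j)
  "qgzecxpdk" → prefix "qgzecxpdk" already present; 0 new (none)
  "qgzecqm" → prefix "qgzec" already present; 2 new (q, m)
  "qgzecxpqg" → prefix "qgzecxp" already present; 2 new (q, g)
  "qgzecqxb" → prefix "qgzecq" already present; 2 new (x, b)
  "qgsmiral" → prefix "qg" already present; 6 new (s, m, i, r, a, l)
  "cugnpbq" → 7 new (c, u, g, n, p, b, q)
  "cugyejzx" → prefix "cug" already present; 5 new (y, e, j, z, x)
  "qgzucal" → prefix "qgz" already present; 4 new (u, c, a, l)
  "qgzecqmp" → prefix "qgzecqm" already present; 1 new (p)
  "qgsmyl" → prefix "qgsm" already present; 2 new (y, l)
  "qgzecwkdod" → prefix "qgzec" already present; 5 new (w, k, d, o, d)
  "qvud" → prefix "q" already present; 3 new (v, u, d)
  "qgzecwkdh" → prefix "qgzecwkd" already present; 1 new (h)
Total nodes = 10 + 7 + 0 + 2 + 2 + 2 + 6 + 7 + 5 + 4 + 1 + 2 + 5 + 3 + 1 = 57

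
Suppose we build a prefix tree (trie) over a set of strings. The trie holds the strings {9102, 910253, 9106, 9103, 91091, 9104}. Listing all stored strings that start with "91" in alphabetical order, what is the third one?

Words with prefix "91", in lexicographic order: "9102", "910253", "9103", "9104", "9106", "91091"
Position 3: 9103

9103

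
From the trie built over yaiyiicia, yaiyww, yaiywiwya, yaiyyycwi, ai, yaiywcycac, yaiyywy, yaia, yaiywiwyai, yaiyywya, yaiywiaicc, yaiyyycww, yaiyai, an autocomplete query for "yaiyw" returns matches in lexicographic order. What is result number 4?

yaiywiwyai

DFS of the "yaiyw" subtree visits, in order: "yaiywcycac", "yaiywiaicc", "yaiywiwya", "yaiywiwyai", "yaiyww"
Position 4: yaiywiwyai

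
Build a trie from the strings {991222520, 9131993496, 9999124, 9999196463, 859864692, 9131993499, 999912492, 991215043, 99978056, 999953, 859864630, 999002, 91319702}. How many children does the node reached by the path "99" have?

2

The children of the "99" node are the distinct next characters among strings starting with "99".
Characters that immediately follow "99" among the stored strings: {1, 9}.
That node has 2 child edges.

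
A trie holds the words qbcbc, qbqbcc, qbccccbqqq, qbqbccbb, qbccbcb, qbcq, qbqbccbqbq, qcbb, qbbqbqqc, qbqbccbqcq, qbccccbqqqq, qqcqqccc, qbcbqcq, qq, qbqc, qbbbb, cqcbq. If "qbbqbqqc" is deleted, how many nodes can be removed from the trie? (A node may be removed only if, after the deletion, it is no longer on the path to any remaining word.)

5

Walk "qbbqbqqc" from the leaf back toward the root, removing each node that no remaining word uses.
The suffix "qbqqc" (5 nodes) is used only by "qbbqbqqc"; the node for "qbb" still has the child "b", so pruning stops there.
Nodes removed: 5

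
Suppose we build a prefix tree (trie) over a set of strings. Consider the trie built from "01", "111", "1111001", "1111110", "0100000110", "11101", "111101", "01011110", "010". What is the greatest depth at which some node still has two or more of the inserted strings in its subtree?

5

Equivalently: take the maximum, over all pairs, of their longest common prefix length.
"1111001" and "111101" agree on "11110" (5 characters) before diverging; nothing deeper is shared.
Longest shared-prefix length: 5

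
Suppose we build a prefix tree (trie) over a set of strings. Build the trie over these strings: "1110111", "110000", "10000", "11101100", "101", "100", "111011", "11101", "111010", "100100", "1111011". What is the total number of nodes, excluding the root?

Trace insertions, counting only characters that open a new branch:
  "1110111" → 7 new (1, 1, 1, 0, 1, 1, 1)
  "110000" → prefix "11" already present; 4 new (0, 0, 0, 0)
  "10000" → prefix "1" already present; 4 new (0, 0, 0, 0)
  "11101100" → prefix "111011" already present; 2 new (0, 0)
  "101" → prefix "10" already present; 1 new (1)
  "100" → prefix "100" already present; 0 new (none)
  "111011" → prefix "111011" already present; 0 new (none)
  "11101" → prefix "11101" already present; 0 new (none)
  "111010" → prefix "11101" already present; 1 new (0)
  "100100" → prefix "100" already present; 3 new (1, 0, 0)
  "1111011" → prefix "111" already present; 4 new (1, 0, 1, 1)
Total nodes = 7 + 4 + 4 + 2 + 1 + 0 + 0 + 0 + 1 + 3 + 4 = 26

26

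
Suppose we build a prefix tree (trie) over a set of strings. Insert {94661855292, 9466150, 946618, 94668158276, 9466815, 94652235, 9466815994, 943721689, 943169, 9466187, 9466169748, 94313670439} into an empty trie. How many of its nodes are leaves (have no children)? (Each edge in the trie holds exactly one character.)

A leaf is a node with no children — equivalently, the end of a word that is not a proper prefix of any other stored word.
Those words: "94313670439", "943169", "943721689", "94652235", "9466150", "9466169748", "94661855292", "9466187", "94668158276", "9466815994"
Leaf count: 10

10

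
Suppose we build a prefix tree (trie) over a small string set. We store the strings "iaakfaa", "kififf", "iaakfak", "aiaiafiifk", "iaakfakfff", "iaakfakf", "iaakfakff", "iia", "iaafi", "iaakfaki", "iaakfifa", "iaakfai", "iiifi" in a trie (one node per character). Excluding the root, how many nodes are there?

39

Trie structure (* marks end of a word):
(root)
├─ a
│  └─ i
│     └─ a
│        └─ i
│           └─ a
│              └─ f
│                 └─ i
│                    └─ i
│                       └─ f
│                          └─ k *
├─ i
│  ├─ a
│  │  └─ a
│  │     ├─ f
│  │     │  └─ i *
│  │     └─ k
│  │        └─ f
│  │           ├─ a
│  │           │  ├─ a *
│  │           │  ├─ i *
│  │           │  └─ k *
│  │           │     ├─ f *
│  │           │     │  └─ f *
│  │           │     │     └─ f *
│  │           │     └─ i *
│  │           └─ i
│  │              └─ f
│  │                 └─ a *
│  └─ i
│     ├─ a *
│     └─ i
│        └─ f
│           └─ i *
└─ k
   └─ i
      └─ f
         └─ i
            └─ f
               └─ f *
Counting every labelled node above: 39.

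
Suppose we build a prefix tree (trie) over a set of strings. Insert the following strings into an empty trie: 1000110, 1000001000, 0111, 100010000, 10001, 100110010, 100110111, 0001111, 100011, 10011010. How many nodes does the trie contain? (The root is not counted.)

37

Count nodes per top-level branch (shared prefixes stored once):
  '0'-branch (0001111, 0111): 10 nodes
  '1'-branch (1000001000, 10001, 100010000, 100011, 1000110, 100110010, 10011010, 100110111): 27 nodes
Sum: 37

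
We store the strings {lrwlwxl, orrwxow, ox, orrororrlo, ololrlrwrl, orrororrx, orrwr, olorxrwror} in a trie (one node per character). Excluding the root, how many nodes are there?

Count nodes per top-level branch (shared prefixes stored once):
  'l'-branch (lrwlwxl): 7 nodes
  'o'-branch (ololrlrwrl, olorxrwror, orrororrlo, orrororrx, orrwr, orrwxow, ox): 33 nodes
Sum: 40

40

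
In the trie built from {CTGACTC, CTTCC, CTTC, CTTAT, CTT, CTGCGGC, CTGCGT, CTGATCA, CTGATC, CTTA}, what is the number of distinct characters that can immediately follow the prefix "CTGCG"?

2

The children of the "CTGCG" node are the distinct next characters among strings starting with "CTGCG".
Distinct next characters after "CTGCG": G, T.
That node has 2 child edges.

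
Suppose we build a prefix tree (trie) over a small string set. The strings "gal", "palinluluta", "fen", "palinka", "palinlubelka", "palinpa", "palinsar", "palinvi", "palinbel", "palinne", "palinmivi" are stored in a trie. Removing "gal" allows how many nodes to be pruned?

Walk "gal" from the leaf back toward the root, removing each node that no remaining word uses.
No other word shares any prefix with "gal", so all 3 of its nodes go.
Nodes removed: 3

3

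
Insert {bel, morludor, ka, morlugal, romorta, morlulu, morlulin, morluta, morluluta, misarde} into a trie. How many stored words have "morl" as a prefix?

Traverse to the node for "morl", then collect every word in that subtree.
Matches: "morludor", "morlugal", "morlulin", "morlulu", "morluluta", "morluta"
Count: 6

6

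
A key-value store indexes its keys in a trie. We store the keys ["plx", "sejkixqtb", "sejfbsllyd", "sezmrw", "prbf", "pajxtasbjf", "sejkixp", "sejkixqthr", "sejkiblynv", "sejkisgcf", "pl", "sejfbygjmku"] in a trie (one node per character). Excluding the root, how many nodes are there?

Trace insertions, counting only characters that open a new branch:
  "plx" → 3 new (p, l, x)
  "sejkixqtb" → 9 new (s, e, j, k, i, x, q, t, b)
  "sejfbsllyd" → prefix "sej" already present; 7 new (f, b, s, l, l, y, d)
  "sezmrw" → prefix "se" already present; 4 new (z, m, r, w)
  "prbf" → prefix "p" already present; 3 new (r, b, f)
  "pajxtasbjf" → prefix "p" already present; 9 new (a, j, x, t, a, s, b, j, f)
  "sejkixp" → prefix "sejkix" already present; 1 new (p)
  "sejkixqthr" → prefix "sejkixqt" already present; 2 new (h, r)
  "sejkiblynv" → prefix "sejki" already present; 5 new (b, l, y, n, v)
  "sejkisgcf" → prefix "sejki" already present; 4 new (s, g, c, f)
  "pl" → prefix "pl" already present; 0 new (none)
  "sejfbygjmku" → prefix "sejfb" already present; 6 new (y, g, j, m, k, u)
Total nodes = 3 + 9 + 7 + 4 + 3 + 9 + 1 + 2 + 5 + 4 + 0 + 6 = 53

53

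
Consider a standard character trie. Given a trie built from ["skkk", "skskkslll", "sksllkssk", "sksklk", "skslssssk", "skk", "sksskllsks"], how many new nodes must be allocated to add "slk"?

Walking "slk" from the root, the first 1 characters ("s") follow existing edges; "l" is the first miss.
New nodes needed: |"slk"| − 1 = 3 − 1 = 2.

2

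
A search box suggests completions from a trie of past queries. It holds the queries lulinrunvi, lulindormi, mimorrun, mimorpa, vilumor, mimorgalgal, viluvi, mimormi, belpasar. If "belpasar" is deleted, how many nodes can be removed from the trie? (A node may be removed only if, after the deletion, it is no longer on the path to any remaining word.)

8

After clearing the end-marker at "belpasar", prune upward until reaching a node still needed by another word.
No other word shares any prefix with "belpasar", so all 8 of its nodes go.
Nodes removed: 8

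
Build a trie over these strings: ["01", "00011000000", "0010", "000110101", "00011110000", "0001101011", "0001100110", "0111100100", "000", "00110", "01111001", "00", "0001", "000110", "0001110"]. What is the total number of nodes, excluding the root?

38

Trie structure (* marks end of a word):
(root)
└─ 0
   ├─ 0 *
   │  ├─ 0 *
   │  │  └─ 1 *
   │  │     └─ 1
   │  │        ├─ 0 *
   │  │        │  ├─ 0
   │  │        │  │  ├─ 0
   │  │        │  │  │  └─ 0
   │  │        │  │  │     └─ 0
   │  │        │  │  │        └─ 0 *
   │  │        │  │  └─ 1
   │  │        │  │     └─ 1
   │  │        │  │        └─ 0 *
   │  │        │  └─ 1
   │  │        │     └─ 0
   │  │        │        └─ 1 *
   │  │        │           └─ 1 *
   │  │        └─ 1
   │  │           ├─ 0 *
   │  │           └─ 1
   │  │              └─ 0
   │  │                 └─ 0
   │  │                    └─ 0
   │  │                       └─ 0 *
   │  └─ 1
   │     ├─ 0 *
   │     └─ 1
   │        └─ 0 *
   └─ 1 *
      └─ 1
         └─ 1
            └─ 1
               └─ 0
                  └─ 0
                     └─ 1 *
                        └─ 0
                           └─ 0 *
Counting every labelled node above: 38.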